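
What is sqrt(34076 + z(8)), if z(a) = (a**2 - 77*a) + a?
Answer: 2*sqrt(8383) ≈ 183.12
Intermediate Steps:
z(a) = a**2 - 76*a
sqrt(34076 + z(8)) = sqrt(34076 + 8*(-76 + 8)) = sqrt(34076 + 8*(-68)) = sqrt(34076 - 544) = sqrt(33532) = 2*sqrt(8383)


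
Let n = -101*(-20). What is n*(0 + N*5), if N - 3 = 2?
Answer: 50500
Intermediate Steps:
N = 5 (N = 3 + 2 = 5)
n = 2020
n*(0 + N*5) = 2020*(0 + 5*5) = 2020*(0 + 25) = 2020*25 = 50500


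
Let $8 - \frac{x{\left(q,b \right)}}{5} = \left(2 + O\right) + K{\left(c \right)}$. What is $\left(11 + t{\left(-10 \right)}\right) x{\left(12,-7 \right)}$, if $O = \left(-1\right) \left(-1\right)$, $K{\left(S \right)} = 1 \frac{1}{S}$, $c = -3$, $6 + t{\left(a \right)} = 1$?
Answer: $160$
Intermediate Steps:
$t{\left(a \right)} = -5$ ($t{\left(a \right)} = -6 + 1 = -5$)
$K{\left(S \right)} = \frac{1}{S}$
$O = 1$
$x{\left(q,b \right)} = \frac{80}{3}$ ($x{\left(q,b \right)} = 40 - 5 \left(\left(2 + 1\right) + \frac{1}{-3}\right) = 40 - 5 \left(3 - \frac{1}{3}\right) = 40 - \frac{40}{3} = \frac{80}{3}$)
$\left(11 + t{\left(-10 \right)}\right) x{\left(12,-7 \right)} = \left(11 - 5\right) \frac{80}{3} = 6 \cdot \frac{80}{3} = 160$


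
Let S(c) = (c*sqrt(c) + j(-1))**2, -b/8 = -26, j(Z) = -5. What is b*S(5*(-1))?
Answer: -20800 + 10400*I*sqrt(5) ≈ -20800.0 + 23255.0*I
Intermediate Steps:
b = 208 (b = -8*(-26) = 208)
S(c) = (-5 + c**(3/2))**2 (S(c) = (c*sqrt(c) - 5)**2 = (c**(3/2) - 5)**2 = (-5 + c**(3/2))**2)
b*S(5*(-1)) = 208*(-5 + (5*(-1))**(3/2))**2 = 208*(-5 + (-5)**(3/2))**2 = 208*(-5 - 5*I*sqrt(5))**2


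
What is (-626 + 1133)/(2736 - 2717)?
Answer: 507/19 ≈ 26.684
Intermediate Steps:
(-626 + 1133)/(2736 - 2717) = 507/19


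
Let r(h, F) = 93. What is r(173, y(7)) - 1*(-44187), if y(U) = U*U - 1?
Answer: 44280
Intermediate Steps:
y(U) = -1 + U**2 (y(U) = U**2 - 1 = -1 + U**2)
r(173, y(7)) - 1*(-44187) = 93 - 1*(-44187) = 93 + 44187 = 44280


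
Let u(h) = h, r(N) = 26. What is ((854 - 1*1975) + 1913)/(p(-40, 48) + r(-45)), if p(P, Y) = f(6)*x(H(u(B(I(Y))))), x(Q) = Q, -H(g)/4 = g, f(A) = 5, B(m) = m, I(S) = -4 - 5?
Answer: 396/103 ≈ 3.8447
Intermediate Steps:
I(S) = -9
H(g) = -4*g
p(P, Y) = 180 (p(P, Y) = 5*(-4*(-9)) = 5*36 = 180)
((854 - 1*1975) + 1913)/(p(-40, 48) + r(-45)) = ((854 - 1*1975) + 1913)/(180 + 26) = ((854 - 1975) + 1913)/206 = (-1121 + 1913)*(1/206) = 792*(1/206) = 396/103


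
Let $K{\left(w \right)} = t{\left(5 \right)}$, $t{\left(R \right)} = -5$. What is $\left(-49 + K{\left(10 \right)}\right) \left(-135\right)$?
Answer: $7290$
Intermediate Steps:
$K{\left(w \right)} = -5$
$\left(-49 + K{\left(10 \right)}\right) \left(-135\right) = \left(-49 - 5\right) \left(-135\right) = \left(-54\right) \left(-135\right) = 7290$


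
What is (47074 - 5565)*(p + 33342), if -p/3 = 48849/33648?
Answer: 15520838689707/11216 ≈ 1.3838e+9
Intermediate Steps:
p = -48849/11216 (p = -146547/33648 = -3*16283/11216 = -48849/11216 ≈ -4.3553)
(47074 - 5565)*(p + 33342) = (47074 - 5565)*(-48849/11216 + 33342) = 41509*(373915023/11216) = 15520838689707/11216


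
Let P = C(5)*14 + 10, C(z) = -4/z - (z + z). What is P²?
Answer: 498436/25 ≈ 19937.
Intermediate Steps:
C(z) = -4/z - 2*z
P = -706/5 (P = (-4/5 - 2*5)*14 + 10 = (-4*⅕ - 10)*14 + 10 = (-⅘ - 10)*14 + 10 = -54/5*14 + 10 = -756/5 + 10 = -706/5 ≈ -141.20)
P² = (-706/5)² = 498436/25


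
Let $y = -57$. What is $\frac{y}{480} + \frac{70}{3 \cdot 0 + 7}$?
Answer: $\frac{1581}{160} \approx 9.8813$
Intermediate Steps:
$\frac{y}{480} + \frac{70}{3 \cdot 0 + 7} = - \frac{57}{480} + \frac{70}{3 \cdot 0 + 7} = \left(-57\right) \frac{1}{480} + \frac{70}{0 + 7} = - \frac{19}{160} + \frac{70}{7} = - \frac{19}{160} + 70 \cdot \frac{1}{7} = - \frac{19}{160} + 10 = \frac{1581}{160}$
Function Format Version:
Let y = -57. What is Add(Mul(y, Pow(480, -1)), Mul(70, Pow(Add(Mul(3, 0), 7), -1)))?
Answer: Rational(1581, 160) ≈ 9.8813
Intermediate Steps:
Add(Mul(y, Pow(480, -1)), Mul(70, Pow(Add(Mul(3, 0), 7), -1))) = Add(Mul(-57, Pow(480, -1)), Mul(70, Pow(Add(Mul(3, 0), 7), -1))) = Add(Mul(-57, Rational(1, 480)), Mul(70, Pow(Add(0, 7), -1))) = Add(Rational(-19, 160), Mul(70, Pow(7, -1))) = Add(Rational(-19, 160), Mul(70, Rational(1, 7))) = Add(Rational(-19, 160), 10) = Rational(1581, 160)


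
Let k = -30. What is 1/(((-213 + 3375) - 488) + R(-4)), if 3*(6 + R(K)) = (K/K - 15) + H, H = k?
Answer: 3/7960 ≈ 0.00037688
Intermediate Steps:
H = -30
R(K) = -62/3 (R(K) = -6 + ((K/K - 15) - 30)/3 = -6 + ((1 - 15) - 30)/3 = -6 + (-14 - 30)/3 = -6 + (⅓)*(-44) = -6 - 44/3 = -62/3)
1/(((-213 + 3375) - 488) + R(-4)) = 1/(((-213 + 3375) - 488) - 62/3) = 1/((3162 - 488) - 62/3) = 1/(2674 - 62/3) = 1/(7960/3) = 3/7960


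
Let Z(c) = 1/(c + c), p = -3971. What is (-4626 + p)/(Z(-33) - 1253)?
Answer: 567402/82699 ≈ 6.8611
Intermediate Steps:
Z(c) = 1/(2*c)
(-4626 + p)/(Z(-33) - 1253) = (-4626 - 3971)/((½)/(-33) - 1253) = -8597/((½)*(-1/33) - 1253) = -8597/(-1/66 - 1253) = -8597/(-82699/66) = -8597*(-66/82699) = 567402/82699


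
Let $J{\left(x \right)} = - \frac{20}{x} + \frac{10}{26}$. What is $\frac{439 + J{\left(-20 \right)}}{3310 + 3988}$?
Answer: $\frac{5725}{94874} \approx 0.060343$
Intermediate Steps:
$J{\left(x \right)} = \frac{5}{13} - \frac{20}{x}$ ($J{\left(x \right)} = - \frac{20}{x} + 10 \cdot \frac{1}{26} = - \frac{20}{x} + \frac{5}{13} = \frac{5}{13} - \frac{20}{x}$)
$\frac{439 + J{\left(-20 \right)}}{3310 + 3988} = \frac{439 - \left(- \frac{5}{13} + \frac{20}{-20}\right)}{3310 + 3988} = \frac{439 + \left(\frac{5}{13} - -1\right)}{7298} = \left(439 + \left(\frac{5}{13} + 1\right)\right) \frac{1}{7298} = \left(439 + \frac{18}{13}\right) \frac{1}{7298} = \frac{5725}{13} \cdot \frac{1}{7298} = \frac{5725}{94874}$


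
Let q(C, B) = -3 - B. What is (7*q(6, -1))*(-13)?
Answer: 182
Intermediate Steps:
(7*q(6, -1))*(-13) = (7*(-3 - 1*(-1)))*(-13) = (7*(-3 + 1))*(-13) = (7*(-2))*(-13) = -14*(-13) = 182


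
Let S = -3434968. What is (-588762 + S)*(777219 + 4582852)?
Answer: -21567478484830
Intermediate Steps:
(-588762 + S)*(777219 + 4582852) = (-588762 - 3434968)*(777219 + 4582852) = -4023730*5360071 = -21567478484830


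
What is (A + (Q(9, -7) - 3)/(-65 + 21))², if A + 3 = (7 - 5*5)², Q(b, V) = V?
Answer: 49942489/484 ≈ 1.0319e+5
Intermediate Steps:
A = 321 (A = -3 + (7 - 5*5)² = -3 + (7 - 25)² = -3 + (-18)² = -3 + 324 = 321)
(A + (Q(9, -7) - 3)/(-65 + 21))² = (321 + (-7 - 3)/(-65 + 21))² = (321 - 10/(-44))² = (321 - 10*(-1/44))² = (321 + 5/22)² = (7067/22)² = 49942489/484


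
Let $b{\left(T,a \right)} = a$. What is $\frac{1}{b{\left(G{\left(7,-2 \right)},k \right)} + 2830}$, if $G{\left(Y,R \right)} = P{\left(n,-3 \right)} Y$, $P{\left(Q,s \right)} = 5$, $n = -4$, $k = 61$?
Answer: $\frac{1}{2891} \approx 0.0003459$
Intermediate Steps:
$G{\left(Y,R \right)} = 5 Y$
$\frac{1}{b{\left(G{\left(7,-2 \right)},k \right)} + 2830} = \frac{1}{61 + 2830} = \frac{1}{2891}$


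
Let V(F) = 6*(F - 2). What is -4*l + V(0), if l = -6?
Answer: 12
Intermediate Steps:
V(F) = -12 + 6*F (V(F) = 6*(-2 + F) = -12 + 6*F)
-4*l + V(0) = -4*(-6) + (-12 + 6*0) = 24 + (-12 + 0) = 24 - 12 = 12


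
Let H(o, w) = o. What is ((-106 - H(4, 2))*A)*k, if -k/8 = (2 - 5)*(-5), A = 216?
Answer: 2851200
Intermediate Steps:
k = -120 (k = -8*(2 - 5)*(-5) = -(-24)*(-5) = -8*15 = -120)
((-106 - H(4, 2))*A)*k = ((-106 - 1*4)*216)*(-120) = ((-106 - 4)*216)*(-120) = -110*216*(-120) = -23760*(-120) = 2851200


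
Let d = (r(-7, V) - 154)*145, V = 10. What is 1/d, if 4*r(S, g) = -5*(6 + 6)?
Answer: -1/24505 ≈ -4.0808e-5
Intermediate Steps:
r(S, g) = -15 (r(S, g) = (-5*(6 + 6))/4 = (-5*12)/4 = (1/4)*(-60) = -15)
d = -24505 (d = (-15 - 154)*145 = -169*145 = -24505)
1/d = 1/(-24505) = -1/24505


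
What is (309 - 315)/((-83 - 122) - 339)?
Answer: 3/272 ≈ 0.011029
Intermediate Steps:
(309 - 315)/((-83 - 122) - 339) = -6/(-205 - 339) = -6/(-544) = -6*(-1/544) = 3/272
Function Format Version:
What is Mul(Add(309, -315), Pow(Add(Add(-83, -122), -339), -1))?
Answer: Rational(3, 272) ≈ 0.011029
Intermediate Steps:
Mul(Add(309, -315), Pow(Add(Add(-83, -122), -339), -1)) = Mul(-6, Pow(Add(-205, -339), -1)) = Mul(-6, Pow(-544, -1)) = Mul(-6, Rational(-1, 544)) = Rational(3, 272)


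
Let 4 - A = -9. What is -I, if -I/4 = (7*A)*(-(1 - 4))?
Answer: 1092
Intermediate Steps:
A = 13 (A = 4 - 1*(-9) = 4 + 9 = 13)
I = -1092 (I = -4*7*13*(-(1 - 4)) = -364*(-1*(-3)) = -364*3 = -4*273 = -1092)
-I = -1*(-1092) = 1092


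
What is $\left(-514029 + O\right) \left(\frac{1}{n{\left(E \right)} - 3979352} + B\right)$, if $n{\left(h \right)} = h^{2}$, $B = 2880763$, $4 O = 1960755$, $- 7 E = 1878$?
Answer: $- \frac{52596818554980871563}{765845456} \approx -6.8678 \cdot 10^{10}$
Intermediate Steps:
$E = - \frac{1878}{7}$ ($E = \left(- \frac{1}{7}\right) 1878 = - \frac{1878}{7} \approx -268.29$)
$O = \frac{1960755}{4}$ ($O = \frac{1}{4} \cdot 1960755 = \frac{1960755}{4} \approx 4.9019 \cdot 10^{5}$)
$\left(-514029 + O\right) \left(\frac{1}{n{\left(E \right)} - 3979352} + B\right) = \left(-514029 + \frac{1960755}{4}\right) \left(\frac{1}{\left(- \frac{1878}{7}\right)^{2} - 3979352} + 2880763\right) = - \frac{95361 \left(\frac{1}{\frac{3526884}{49} - 3979352} + 2880763\right)}{4} = - \frac{95361 \left(\frac{1}{- \frac{191461364}{49}} + 2880763\right)}{4} = - \frac{95361 \left(- \frac{49}{191461364} + 2880763\right)}{4} = \left(- \frac{95361}{4}\right) \frac{551554813340683}{191461364} = - \frac{52596818554980871563}{765845456}$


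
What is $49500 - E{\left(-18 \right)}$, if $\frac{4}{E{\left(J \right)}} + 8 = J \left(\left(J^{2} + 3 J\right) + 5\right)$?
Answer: $\frac{122710502}{2479} \approx 49500.0$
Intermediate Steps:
$E{\left(J \right)} = \frac{4}{-8 + J \left(5 + J^{2} + 3 J\right)}$ ($E{\left(J \right)} = \frac{4}{-8 + J \left(\left(J^{2} + 3 J\right) + 5\right)} = \frac{4}{-8 + J \left(5 + J^{2} + 3 J\right)}$)
$49500 - E{\left(-18 \right)} = 49500 - \frac{4}{-8 + \left(-18\right)^{3} + 3 \left(-18\right)^{2} + 5 \left(-18\right)} = 49500 - \frac{4}{-8 - 5832 + 3 \cdot 324 - 90} = 49500 - \frac{4}{-8 - 5832 + 972 - 90} = 49500 - \frac{4}{-4958} = 49500 - 4 \left(- \frac{1}{4958}\right) = 49500 - - \frac{2}{2479} = 49500 + \frac{2}{2479} = \frac{122710502}{2479}$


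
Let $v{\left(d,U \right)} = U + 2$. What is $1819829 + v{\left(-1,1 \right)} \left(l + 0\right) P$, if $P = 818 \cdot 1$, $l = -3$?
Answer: $1812467$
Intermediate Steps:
$v{\left(d,U \right)} = 2 + U$
$P = 818$
$1819829 + v{\left(-1,1 \right)} \left(l + 0\right) P = 1819829 + \left(2 + 1\right) \left(-3 + 0\right) 818 = 1819829 + 3 \left(-3\right) 818 = 1819829 - 7362 = 1812467$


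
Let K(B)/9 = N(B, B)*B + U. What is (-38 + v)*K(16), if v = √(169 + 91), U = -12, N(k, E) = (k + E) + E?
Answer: -258552 + 13608*√65 ≈ -1.4884e+5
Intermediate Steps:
N(k, E) = k + 2*E (N(k, E) = (E + k) + E = k + 2*E)
K(B) = -108 + 27*B² (K(B) = 9*((B + 2*B)*B - 12) = 9*((3*B)*B - 12) = 9*(3*B² - 12) = 9*(-12 + 3*B²) = -108 + 27*B²)
v = 2*√65 (v = √260 = 2*√65 ≈ 16.125)
(-38 + v)*K(16) = (-38 + 2*√65)*(-108 + 27*16²) = (-38 + 2*√65)*(-108 + 27*256) = (-38 + 2*√65)*(-108 + 6912) = (-38 + 2*√65)*6804 = -258552 + 13608*√65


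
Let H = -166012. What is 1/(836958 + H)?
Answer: 1/670946 ≈ 1.4904e-6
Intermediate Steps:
1/(836958 + H) = 1/(836958 - 166012) = 1/670946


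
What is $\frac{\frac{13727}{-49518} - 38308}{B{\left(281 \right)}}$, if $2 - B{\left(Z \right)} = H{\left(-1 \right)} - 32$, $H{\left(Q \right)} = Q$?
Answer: $- \frac{270992753}{247590} \approx -1094.5$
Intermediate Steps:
$B{\left(Z \right)} = 35$ ($B{\left(Z \right)} = 2 - \left(-1 - 32\right) = 2 - -33 = 2 + 33 = 35$)
$\frac{\frac{13727}{-49518} - 38308}{B{\left(281 \right)}} = \frac{\frac{13727}{-49518} - 38308}{35} = \left(13727 \left(- \frac{1}{49518}\right) - 38308\right) \frac{1}{35} = \left(- \frac{1961}{7074} - 38308\right) \frac{1}{35} = \left(- \frac{270992753}{7074}\right) \frac{1}{35} = - \frac{270992753}{247590}$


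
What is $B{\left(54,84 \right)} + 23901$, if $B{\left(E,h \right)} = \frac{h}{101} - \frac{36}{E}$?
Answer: $\frac{7242053}{303} \approx 23901.0$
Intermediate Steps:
$B{\left(E,h \right)} = - \frac{36}{E} + \frac{h}{101}$ ($B{\left(E,h \right)} = h \frac{1}{101} - \frac{36}{E} = \frac{h}{101} - \frac{36}{E} = - \frac{36}{E} + \frac{h}{101}$)
$B{\left(54,84 \right)} + 23901 = \left(- \frac{36}{54} + \frac{1}{101} \cdot 84\right) + 23901 = \left(\left(-36\right) \frac{1}{54} + \frac{84}{101}\right) + 23901 = \left(- \frac{2}{3} + \frac{84}{101}\right) + 23901 = \frac{50}{303} + 23901 = \frac{7242053}{303}$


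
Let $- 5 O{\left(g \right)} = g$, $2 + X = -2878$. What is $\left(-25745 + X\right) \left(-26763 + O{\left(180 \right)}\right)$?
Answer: $767121375$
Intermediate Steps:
$X = -2880$ ($X = -2 - 2878 = -2880$)
$O{\left(g \right)} = - \frac{g}{5}$
$\left(-25745 + X\right) \left(-26763 + O{\left(180 \right)}\right) = \left(-25745 - 2880\right) \left(-26763 - 36\right) = - 28625 \left(-26763 - 36\right) = \left(-28625\right) \left(-26799\right) = 767121375$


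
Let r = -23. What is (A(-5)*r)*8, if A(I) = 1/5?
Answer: -184/5 ≈ -36.800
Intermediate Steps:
A(I) = ⅕
(A(-5)*r)*8 = ((⅕)*(-23))*8 = -23/5*8 = -184/5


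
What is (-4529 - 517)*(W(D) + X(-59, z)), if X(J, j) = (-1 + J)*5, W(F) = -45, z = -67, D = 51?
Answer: 1740870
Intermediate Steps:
X(J, j) = -5 + 5*J
(-4529 - 517)*(W(D) + X(-59, z)) = (-4529 - 517)*(-45 + (-5 + 5*(-59))) = -5046*(-45 + (-5 - 295)) = -5046*(-45 - 300) = -5046*(-345) = 1740870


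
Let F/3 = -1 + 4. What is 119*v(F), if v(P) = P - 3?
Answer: 714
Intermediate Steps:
F = 9 (F = 3*(-1 + 4) = 3*3 = 9)
v(P) = -3 + P
119*v(F) = 119*(-3 + 9) = 119*6 = 714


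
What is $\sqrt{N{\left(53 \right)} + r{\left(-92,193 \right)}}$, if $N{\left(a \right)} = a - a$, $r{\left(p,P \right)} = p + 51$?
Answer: $i \sqrt{41} \approx 6.4031 i$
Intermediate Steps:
$r{\left(p,P \right)} = 51 + p$
$N{\left(a \right)} = 0$
$\sqrt{N{\left(53 \right)} + r{\left(-92,193 \right)}} = \sqrt{0 + \left(51 - 92\right)} = \sqrt{0 - 41} = \sqrt{-41} = i \sqrt{41}$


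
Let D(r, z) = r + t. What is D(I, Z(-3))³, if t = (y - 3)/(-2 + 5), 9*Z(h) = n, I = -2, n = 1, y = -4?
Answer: -2197/27 ≈ -81.370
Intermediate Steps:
Z(h) = ⅑ (Z(h) = (⅑)*1 = ⅑)
t = -7/3 (t = (-4 - 3)/(-2 + 5) = -7/3 ≈ -2.3333)
D(r, z) = -7/3 + r (D(r, z) = r - 7/3 = -7/3 + r)
D(I, Z(-3))³ = (-7/3 - 2)³ = (-13/3)³ = -2197/27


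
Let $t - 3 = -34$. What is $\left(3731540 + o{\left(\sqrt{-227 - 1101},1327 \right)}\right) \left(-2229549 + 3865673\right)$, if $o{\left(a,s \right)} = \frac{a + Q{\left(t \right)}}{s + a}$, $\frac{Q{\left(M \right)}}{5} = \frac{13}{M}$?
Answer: $\frac{15882393798072661692}{2601427} + \frac{12840301152 i \sqrt{83}}{2601427} \approx 6.1053 \cdot 10^{12} + 44968.0 i$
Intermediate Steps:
$t = -31$ ($t = 3 - 34 = -31$)
$Q{\left(M \right)} = \frac{65}{M}$ ($Q{\left(M \right)} = 5 \frac{13}{M} = \frac{65}{M}$)
$o{\left(a,s \right)} = \frac{- \frac{65}{31} + a}{a + s}$ ($o{\left(a,s \right)} = \frac{a + \frac{65}{-31}}{s + a} = \frac{a + 65 \left(- \frac{1}{31}\right)}{a + s} = \frac{a - \frac{65}{31}}{a + s} = \frac{- \frac{65}{31} + a}{a + s}$)
$\left(3731540 + o{\left(\sqrt{-227 - 1101},1327 \right)}\right) \left(-2229549 + 3865673\right) = \left(3731540 + \frac{- \frac{65}{31} + \sqrt{-227 - 1101}}{\sqrt{-227 - 1101} + 1327}\right) \left(-2229549 + 3865673\right) = \left(3731540 + \frac{- \frac{65}{31} + \sqrt{-1328}}{\sqrt{-1328} + 1327}\right) 1636124 = \left(3731540 + \frac{- \frac{65}{31} + 4 i \sqrt{83}}{4 i \sqrt{83} + 1327}\right) 1636124 = \left(3731540 + \frac{- \frac{65}{31} + 4 i \sqrt{83}}{1327 + 4 i \sqrt{83}}\right) 1636124 = 6105262150960 + \frac{1636124 \left(- \frac{65}{31} + 4 i \sqrt{83}\right)}{1327 + 4 i \sqrt{83}}$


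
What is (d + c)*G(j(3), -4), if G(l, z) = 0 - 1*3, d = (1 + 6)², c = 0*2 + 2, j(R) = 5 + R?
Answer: -153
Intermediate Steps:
c = 2 (c = 0 + 2 = 2)
d = 49 (d = 7² = 49)
G(l, z) = -3 (G(l, z) = 0 - 3 = -3)
(d + c)*G(j(3), -4) = (49 + 2)*(-3) = 51*(-3) = -153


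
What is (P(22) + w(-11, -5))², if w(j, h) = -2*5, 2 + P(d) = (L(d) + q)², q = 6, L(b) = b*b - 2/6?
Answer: 4656329569609/81 ≈ 5.7486e+10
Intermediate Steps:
L(b) = -⅓ + b² (L(b) = b² - 2*⅙ = b² - ⅓ = -⅓ + b²)
P(d) = -2 + (17/3 + d²)² (P(d) = -2 + ((-⅓ + d²) + 6)² = -2 + (17/3 + d²)²)
w(j, h) = -10
(P(22) + w(-11, -5))² = ((-2 + (17 + 3*22²)²/9) - 10)² = ((-2 + (17 + 3*484)²/9) - 10)² = ((-2 + (17 + 1452)²/9) - 10)² = ((-2 + (⅑)*1469²) - 10)² = ((-2 + (⅑)*2157961) - 10)² = ((-2 + 2157961/9) - 10)² = (2157943/9 - 10)² = (2157853/9)² = 4656329569609/81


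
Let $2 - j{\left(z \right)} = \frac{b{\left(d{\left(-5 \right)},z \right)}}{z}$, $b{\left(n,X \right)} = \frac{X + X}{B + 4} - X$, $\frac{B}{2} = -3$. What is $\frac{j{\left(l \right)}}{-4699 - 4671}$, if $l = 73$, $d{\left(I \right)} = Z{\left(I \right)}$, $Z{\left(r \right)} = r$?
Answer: $- \frac{2}{4685} \approx -0.00042689$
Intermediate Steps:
$B = -6$ ($B = 2 \left(-3\right) = -6$)
$d{\left(I \right)} = I$
$b{\left(n,X \right)} = - 2 X$ ($b{\left(n,X \right)} = \frac{X + X}{-6 + 4} - X = \frac{2 X}{-2} - X = 2 X \left(- \frac{1}{2}\right) - X = - X - X = - 2 X$)
$j{\left(z \right)} = 4$ ($j{\left(z \right)} = 2 - \frac{\left(-2\right) z}{z} = 2 - -2 = 2 + 2 = 4$)
$\frac{j{\left(l \right)}}{-4699 - 4671} = \frac{4}{-4699 - 4671} = \frac{4}{-9370} = 4 \left(- \frac{1}{9370}\right) = - \frac{2}{4685}$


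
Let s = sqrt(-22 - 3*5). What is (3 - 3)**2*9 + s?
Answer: I*sqrt(37) ≈ 6.0828*I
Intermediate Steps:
s = I*sqrt(37) (s = sqrt(-22 - 15) = sqrt(-37) = I*sqrt(37) ≈ 6.0828*I)
(3 - 3)**2*9 + s = (3 - 3)**2*9 + I*sqrt(37) = 0**2*9 + I*sqrt(37) = 0*9 + I*sqrt(37) = 0 + I*sqrt(37) = I*sqrt(37)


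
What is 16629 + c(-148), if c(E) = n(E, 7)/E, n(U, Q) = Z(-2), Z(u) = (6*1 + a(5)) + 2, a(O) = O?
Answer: 2461079/148 ≈ 16629.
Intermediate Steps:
Z(u) = 13 (Z(u) = (6*1 + 5) + 2 = (6 + 5) + 2 = 11 + 2 = 13)
n(U, Q) = 13
c(E) = 13/E
16629 + c(-148) = 16629 + 13/(-148) = 16629 + 13*(-1/148) = 16629 - 13/148 = 2461079/148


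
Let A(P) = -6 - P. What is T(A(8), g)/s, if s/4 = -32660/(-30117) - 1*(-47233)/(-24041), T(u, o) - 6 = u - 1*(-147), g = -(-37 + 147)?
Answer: -100641948783/2549348804 ≈ -39.478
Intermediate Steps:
g = -110 (g = -1*110 = -110)
T(u, o) = 153 + u (T(u, o) = 6 + (u - 1*(-147)) = 6 + (u + 147) = 6 + (147 + u) = 153 + u)
s = -2549348804/724042797 (s = 4*(-32660/(-30117) - 1*(-47233)/(-24041)) = 4*(-32660*(-1/30117) + 47233*(-1/24041)) = 4*(32660/30117 - 47233/24041) = 4*(-637337201/724042797) = -2549348804/724042797 ≈ -3.5210)
T(A(8), g)/s = (153 + (-6 - 1*8))/(-2549348804/724042797) = (153 + (-6 - 8))*(-724042797/2549348804) = (153 - 14)*(-724042797/2549348804) = 139*(-724042797/2549348804) = -100641948783/2549348804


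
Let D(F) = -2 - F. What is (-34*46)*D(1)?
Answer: 4692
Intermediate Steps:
(-34*46)*D(1) = (-34*46)*(-2 - 1*1) = -1564*(-2 - 1) = -1564*(-3) = 4692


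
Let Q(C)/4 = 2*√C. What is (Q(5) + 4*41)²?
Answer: 27216 + 2624*√5 ≈ 33083.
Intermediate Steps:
Q(C) = 8*√C (Q(C) = 4*(2*√C) = 8*√C)
(Q(5) + 4*41)² = (8*√5 + 4*41)² = (8*√5 + 164)² = (164 + 8*√5)²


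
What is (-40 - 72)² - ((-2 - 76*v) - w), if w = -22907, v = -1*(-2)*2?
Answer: -10057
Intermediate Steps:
v = 4 (v = 2*2 = 4)
(-40 - 72)² - ((-2 - 76*v) - w) = (-40 - 72)² - ((-2 - 76*4) - 1*(-22907)) = (-112)² - ((-2 - 304) + 22907) = 12544 - (-306 + 22907) = 12544 - 1*22601 = 12544 - 22601 = -10057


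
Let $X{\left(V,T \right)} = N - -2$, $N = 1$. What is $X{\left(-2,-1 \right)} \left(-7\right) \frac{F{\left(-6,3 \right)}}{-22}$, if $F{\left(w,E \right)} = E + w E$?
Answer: $- \frac{315}{22} \approx -14.318$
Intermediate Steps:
$X{\left(V,T \right)} = 3$ ($X{\left(V,T \right)} = 1 - -2 = 1 + 2 = 3$)
$F{\left(w,E \right)} = E + E w$
$X{\left(-2,-1 \right)} \left(-7\right) \frac{F{\left(-6,3 \right)}}{-22} = 3 \left(-7\right) \frac{3 \left(1 - 6\right)}{-22} = - 21 \cdot 3 \left(-5\right) \left(- \frac{1}{22}\right) = - 21 \left(\left(-15\right) \left(- \frac{1}{22}\right)\right) = \left(-21\right) \frac{15}{22} = - \frac{315}{22}$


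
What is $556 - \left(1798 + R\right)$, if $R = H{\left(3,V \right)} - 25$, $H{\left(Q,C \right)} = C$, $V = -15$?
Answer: $-1202$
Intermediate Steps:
$R = -40$ ($R = -15 - 25 = -40$)
$556 - \left(1798 + R\right) = 556 - 1758 = -1202$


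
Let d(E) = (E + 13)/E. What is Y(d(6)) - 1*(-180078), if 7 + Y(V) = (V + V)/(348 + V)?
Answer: 379409635/2107 ≈ 1.8007e+5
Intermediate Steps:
d(E) = (13 + E)/E
Y(V) = -7 + 2*V/(348 + V) (Y(V) = -7 + (V + V)/(348 + V) = -7 + (2*V)/(348 + V) = -7 + 2*V/(348 + V))
Y(d(6)) - 1*(-180078) = (-2436 - 5*(13 + 6)/6)/(348 + (13 + 6)/6) - 1*(-180078) = (-2436 - 5*19/6)/(348 + (⅙)*19) + 180078 = (-2436 - 5*19/6)/(348 + 19/6) + 180078 = (-2436 - 95/6)/(2107/6) + 180078 = (6/2107)*(-14711/6) + 180078 = -14711/2107 + 180078 = 379409635/2107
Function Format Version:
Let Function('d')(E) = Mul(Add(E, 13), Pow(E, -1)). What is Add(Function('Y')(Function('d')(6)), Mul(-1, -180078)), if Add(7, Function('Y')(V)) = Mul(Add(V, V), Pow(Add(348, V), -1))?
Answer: Rational(379409635, 2107) ≈ 1.8007e+5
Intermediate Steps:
Function('d')(E) = Mul(Pow(E, -1), Add(13, E)) (Function('d')(E) = Mul(Add(13, E), Pow(E, -1)) = Mul(Pow(E, -1), Add(13, E)))
Function('Y')(V) = Add(-7, Mul(2, V, Pow(Add(348, V), -1))) (Function('Y')(V) = Add(-7, Mul(Add(V, V), Pow(Add(348, V), -1))) = Add(-7, Mul(Mul(2, V), Pow(Add(348, V), -1))) = Add(-7, Mul(2, V, Pow(Add(348, V), -1))))
Add(Function('Y')(Function('d')(6)), Mul(-1, -180078)) = Add(Mul(Pow(Add(348, Mul(Pow(6, -1), Add(13, 6))), -1), Add(-2436, Mul(-5, Mul(Pow(6, -1), Add(13, 6))))), Mul(-1, -180078)) = Add(Mul(Pow(Add(348, Mul(Rational(1, 6), 19)), -1), Add(-2436, Mul(-5, Mul(Rational(1, 6), 19)))), 180078) = Add(Mul(Pow(Add(348, Rational(19, 6)), -1), Add(-2436, Mul(-5, Rational(19, 6)))), 180078) = Add(Mul(Pow(Rational(2107, 6), -1), Add(-2436, Rational(-95, 6))), 180078) = Add(Mul(Rational(6, 2107), Rational(-14711, 6)), 180078) = Add(Rational(-14711, 2107), 180078) = Rational(379409635, 2107)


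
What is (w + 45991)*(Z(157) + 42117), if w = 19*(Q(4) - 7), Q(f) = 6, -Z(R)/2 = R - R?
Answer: 1936202724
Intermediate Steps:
Z(R) = 0 (Z(R) = -2*(R - R) = -2*0 = 0)
w = -19 (w = 19*(6 - 7) = 19*(-1) = -19)
(w + 45991)*(Z(157) + 42117) = (-19 + 45991)*(0 + 42117) = 45972*42117 = 1936202724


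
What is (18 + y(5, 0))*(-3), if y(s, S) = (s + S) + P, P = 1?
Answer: -72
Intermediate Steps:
y(s, S) = 1 + S + s (y(s, S) = (s + S) + 1 = (S + s) + 1 = 1 + S + s)
(18 + y(5, 0))*(-3) = (18 + (1 + 0 + 5))*(-3) = (18 + 6)*(-3) = 24*(-3) = -72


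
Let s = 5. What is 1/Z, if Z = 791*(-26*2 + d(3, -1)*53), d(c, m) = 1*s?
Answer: 1/168483 ≈ 5.9353e-6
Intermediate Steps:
d(c, m) = 5 (d(c, m) = 1*5 = 5)
Z = 168483 (Z = 791*(-26*2 + 5*53) = 791*(-52 + 265) = 791*213 = 168483)
1/Z = 1/168483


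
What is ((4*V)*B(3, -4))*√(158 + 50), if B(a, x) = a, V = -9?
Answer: -432*√13 ≈ -1557.6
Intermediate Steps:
((4*V)*B(3, -4))*√(158 + 50) = ((4*(-9))*3)*√(158 + 50) = (-36*3)*√208 = -432*√13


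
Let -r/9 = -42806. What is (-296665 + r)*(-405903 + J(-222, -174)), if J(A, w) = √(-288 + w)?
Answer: -35958540867 + 88589*I*√462 ≈ -3.5959e+10 + 1.9041e+6*I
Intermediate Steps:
r = 385254 (r = -9*(-42806) = 385254)
(-296665 + r)*(-405903 + J(-222, -174)) = (-296665 + 385254)*(-405903 + √(-288 - 174)) = 88589*(-405903 + √(-462)) = 88589*(-405903 + I*√462) = -35958540867 + 88589*I*√462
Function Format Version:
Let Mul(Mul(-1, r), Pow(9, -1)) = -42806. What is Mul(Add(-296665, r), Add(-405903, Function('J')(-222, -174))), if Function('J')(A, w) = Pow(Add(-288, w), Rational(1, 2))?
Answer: Add(-35958540867, Mul(88589, I, Pow(462, Rational(1, 2)))) ≈ Add(-3.5959e+10, Mul(1.9041e+6, I))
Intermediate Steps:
r = 385254 (r = Mul(-9, -42806) = 385254)
Mul(Add(-296665, r), Add(-405903, Function('J')(-222, -174))) = Mul(Add(-296665, 385254), Add(-405903, Pow(Add(-288, -174), Rational(1, 2)))) = Mul(88589, Add(-405903, Pow(-462, Rational(1, 2)))) = Mul(88589, Add(-405903, Mul(I, Pow(462, Rational(1, 2))))) = Add(-35958540867, Mul(88589, I, Pow(462, Rational(1, 2))))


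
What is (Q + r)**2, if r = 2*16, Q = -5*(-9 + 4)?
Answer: 3249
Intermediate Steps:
Q = 25 (Q = -5*(-5) = 25)
r = 32
(Q + r)**2 = (25 + 32)**2 = 57**2 = 3249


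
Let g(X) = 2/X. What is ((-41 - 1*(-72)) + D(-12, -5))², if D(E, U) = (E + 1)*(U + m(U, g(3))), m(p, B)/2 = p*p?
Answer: 215296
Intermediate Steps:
m(p, B) = 2*p² (m(p, B) = 2*(p*p) = 2*p²)
D(E, U) = (1 + E)*(U + 2*U²) (D(E, U) = (E + 1)*(U + 2*U²) = (1 + E)*(U + 2*U²))
((-41 - 1*(-72)) + D(-12, -5))² = ((-41 - 1*(-72)) - 5*(1 - 12 + 2*(-5) + 2*(-12)*(-5)))² = ((-41 + 72) - 5*(1 - 12 - 10 + 120))² = (31 - 5*99)² = (31 - 495)² = (-464)² = 215296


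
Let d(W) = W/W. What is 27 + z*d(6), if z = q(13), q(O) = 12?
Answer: 39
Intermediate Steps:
d(W) = 1
z = 12
27 + z*d(6) = 27 + 12*1 = 27 + 12 = 39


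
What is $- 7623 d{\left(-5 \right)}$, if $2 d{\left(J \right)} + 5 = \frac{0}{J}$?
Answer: $\frac{38115}{2} \approx 19058.0$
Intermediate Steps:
$d{\left(J \right)} = - \frac{5}{2}$ ($d{\left(J \right)} = - \frac{5}{2} + \frac{0 \frac{1}{J}}{2} = - \frac{5}{2} + \frac{1}{2} \cdot 0 = - \frac{5}{2} + 0 = - \frac{5}{2}$)
$- 7623 d{\left(-5 \right)} = \left(-7623\right) \left(- \frac{5}{2}\right) = \frac{38115}{2}$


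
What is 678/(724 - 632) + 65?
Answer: 3329/46 ≈ 72.370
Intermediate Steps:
678/(724 - 632) + 65 = 678/92 + 65 = (1/92)*678 + 65 = 339/46 + 65 = 3329/46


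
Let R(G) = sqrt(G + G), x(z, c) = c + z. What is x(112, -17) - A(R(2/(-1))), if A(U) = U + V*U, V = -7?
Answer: 95 + 12*I ≈ 95.0 + 12.0*I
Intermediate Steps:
R(G) = sqrt(2)*sqrt(G) (R(G) = sqrt(2*G) = sqrt(2)*sqrt(G))
A(U) = -6*U (A(U) = U - 7*U = -6*U)
x(112, -17) - A(R(2/(-1))) = (-17 + 112) - (-6)*sqrt(2)*sqrt(2/(-1)) = 95 - (-6)*sqrt(2)*sqrt(2*(-1)) = 95 - (-6)*sqrt(2)*sqrt(-2) = 95 - (-6)*sqrt(2)*(I*sqrt(2)) = 95 - (-6)*2*I = 95 - (-12)*I = 95 + 12*I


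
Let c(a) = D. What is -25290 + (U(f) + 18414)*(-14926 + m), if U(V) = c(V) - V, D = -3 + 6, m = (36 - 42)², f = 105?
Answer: -272690970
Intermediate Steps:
m = 36 (m = (-6)² = 36)
D = 3
c(a) = 3
U(V) = 3 - V
-25290 + (U(f) + 18414)*(-14926 + m) = -25290 + ((3 - 1*105) + 18414)*(-14926 + 36) = -25290 + ((3 - 105) + 18414)*(-14890) = -25290 + (-102 + 18414)*(-14890) = -25290 + 18312*(-14890) = -25290 - 272665680 = -272690970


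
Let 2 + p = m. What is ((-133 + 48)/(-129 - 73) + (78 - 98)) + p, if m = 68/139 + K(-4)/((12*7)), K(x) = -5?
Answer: -24941125/1179276 ≈ -21.150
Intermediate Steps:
m = 5017/11676 (m = 68/139 - 5/(12*7) = 68*(1/139) - 5/84 = 68/139 - 5*1/84 = 68/139 - 5/84 = 5017/11676 ≈ 0.42968)
p = -18335/11676 (p = -2 + 5017/11676 = -18335/11676 ≈ -1.5703)
((-133 + 48)/(-129 - 73) + (78 - 98)) + p = ((-133 + 48)/(-129 - 73) + (78 - 98)) - 18335/11676 = (-85/(-202) - 20) - 18335/11676 = (-85*(-1/202) - 20) - 18335/11676 = (85/202 - 20) - 18335/11676 = -3955/202 - 18335/11676 = -24941125/1179276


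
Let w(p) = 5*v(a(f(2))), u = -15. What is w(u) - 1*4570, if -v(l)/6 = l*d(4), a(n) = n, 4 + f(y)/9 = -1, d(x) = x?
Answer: 830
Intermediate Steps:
f(y) = -45 (f(y) = -36 + 9*(-1) = -36 - 9 = -45)
v(l) = -24*l (v(l) = -6*l*4 = -24*l)
w(p) = 5400 (w(p) = 5*(-24*(-45)) = 5*1080 = 5400)
w(u) - 1*4570 = 5400 - 1*4570 = 5400 - 4570 = 830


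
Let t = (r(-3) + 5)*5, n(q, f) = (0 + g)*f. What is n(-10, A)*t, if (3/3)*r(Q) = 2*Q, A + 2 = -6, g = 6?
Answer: 240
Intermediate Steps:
A = -8 (A = -2 - 6 = -8)
n(q, f) = 6*f (n(q, f) = (0 + 6)*f = 6*f)
r(Q) = 2*Q
t = -5 (t = (2*(-3) + 5)*5 = (-6 + 5)*5 = -1*5 = -5)
n(-10, A)*t = (6*(-8))*(-5) = -48*(-5) = 240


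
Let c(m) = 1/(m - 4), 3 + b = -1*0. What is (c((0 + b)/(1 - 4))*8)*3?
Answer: -8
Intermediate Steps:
b = -3 (b = -3 - 1*0 = -3 + 0 = -3)
c(m) = 1/(-4 + m)
(c((0 + b)/(1 - 4))*8)*3 = (8/(-4 + (0 - 3)/(1 - 4)))*3 = (8/(-4 - 3/(-3)))*3 = (8/(-4 - 3*(-⅓)))*3 = (8/(-4 + 1))*3 = (8/(-3))*3 = -⅓*8*3 = -8/3*3 = -8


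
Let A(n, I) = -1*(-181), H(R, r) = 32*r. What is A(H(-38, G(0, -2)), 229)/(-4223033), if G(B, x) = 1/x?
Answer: -181/4223033 ≈ -4.2860e-5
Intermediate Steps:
A(n, I) = 181
A(H(-38, G(0, -2)), 229)/(-4223033) = 181/(-4223033) = 181*(-1/4223033) = -181/4223033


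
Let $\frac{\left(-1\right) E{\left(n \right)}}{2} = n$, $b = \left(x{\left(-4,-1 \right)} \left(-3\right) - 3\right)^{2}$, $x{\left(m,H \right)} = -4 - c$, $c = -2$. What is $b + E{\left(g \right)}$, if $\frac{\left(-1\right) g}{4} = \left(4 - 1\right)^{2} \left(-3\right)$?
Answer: $-207$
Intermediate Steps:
$x{\left(m,H \right)} = -2$ ($x{\left(m,H \right)} = -4 - -2 = -4 + 2 = -2$)
$b = 9$ ($b = \left(\left(-2\right) \left(-3\right) - 3\right)^{2} = \left(6 - 3\right)^{2} = 3^{2} = 9$)
$g = 108$ ($g = - 4 \left(4 - 1\right)^{2} \left(-3\right) = - 4 \cdot 3^{2} \left(-3\right) = - 4 \cdot 9 \left(-3\right) = \left(-4\right) \left(-27\right) = 108$)
$E{\left(n \right)} = - 2 n$
$b + E{\left(g \right)} = 9 - 216 = -207$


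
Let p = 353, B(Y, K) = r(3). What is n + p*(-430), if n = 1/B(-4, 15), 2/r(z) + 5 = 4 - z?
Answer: -151792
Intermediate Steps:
r(z) = 2/(-1 - z) (r(z) = 2/(-5 + (4 - z)) = 2/(-1 - z))
B(Y, K) = -½ (B(Y, K) = -2/(1 + 3) = -2/4 = -2*¼ = -½)
n = -2 (n = 1/(-½) = -2)
n + p*(-430) = -2 + 353*(-430) = -2 - 151790 = -151792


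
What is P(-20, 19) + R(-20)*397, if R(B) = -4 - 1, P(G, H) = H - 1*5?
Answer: -1971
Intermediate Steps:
P(G, H) = -5 + H (P(G, H) = H - 5 = -5 + H)
R(B) = -5
P(-20, 19) + R(-20)*397 = (-5 + 19) - 5*397 = 14 - 1985 = -1971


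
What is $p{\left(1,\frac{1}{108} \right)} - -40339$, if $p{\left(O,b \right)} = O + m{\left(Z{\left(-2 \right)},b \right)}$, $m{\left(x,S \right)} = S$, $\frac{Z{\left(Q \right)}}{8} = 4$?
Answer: $\frac{4356721}{108} \approx 40340.0$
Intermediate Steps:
$Z{\left(Q \right)} = 32$ ($Z{\left(Q \right)} = 8 \cdot 4 = 32$)
$p{\left(O,b \right)} = O + b$
$p{\left(1,\frac{1}{108} \right)} - -40339 = \left(1 + \frac{1}{108}\right) - -40339 = \left(1 + \frac{1}{108}\right) + 40339 = \frac{109}{108} + 40339 = \frac{4356721}{108}$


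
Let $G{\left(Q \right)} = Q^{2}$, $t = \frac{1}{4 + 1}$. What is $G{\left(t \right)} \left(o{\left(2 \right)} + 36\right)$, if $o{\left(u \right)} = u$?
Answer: $\frac{38}{25} \approx 1.52$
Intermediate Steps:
$t = \frac{1}{5} \approx 0.2$
$G{\left(t \right)} \left(o{\left(2 \right)} + 36\right) = \frac{2 + 36}{25} = \frac{1}{25} \cdot 38 = \frac{38}{25}$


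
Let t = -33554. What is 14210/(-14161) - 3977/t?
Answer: -8581307/9697106 ≈ -0.88493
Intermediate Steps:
14210/(-14161) - 3977/t = 14210/(-14161) - 3977/(-33554) = 14210*(-1/14161) - 3977*(-1/33554) = -290/289 + 3977/33554 = -8581307/9697106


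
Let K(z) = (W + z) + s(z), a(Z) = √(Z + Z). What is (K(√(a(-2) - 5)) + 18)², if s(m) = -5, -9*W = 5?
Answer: (112 + 9*√(-5 + 2*I))²/81 ≈ 160.79 + 58.715*I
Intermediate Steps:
W = -5/9 (W = -⅑*5 = -5/9 ≈ -0.55556)
a(Z) = √2*√Z (a(Z) = √(2*Z) = √2*√Z)
K(z) = -50/9 + z (K(z) = (-5/9 + z) - 5 = -50/9 + z)
(K(√(a(-2) - 5)) + 18)² = ((-50/9 + √(√2*√(-2) - 5)) + 18)² = ((-50/9 + √(√2*(I*√2) - 5)) + 18)² = ((-50/9 + √(2*I - 5)) + 18)² = ((-50/9 + √(-5 + 2*I)) + 18)² = (112/9 + √(-5 + 2*I))²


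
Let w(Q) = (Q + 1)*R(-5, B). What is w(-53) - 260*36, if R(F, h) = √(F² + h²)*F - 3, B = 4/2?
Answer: -9204 + 260*√29 ≈ -7803.9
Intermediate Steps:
B = 2 (B = 4*(½) = 2)
R(F, h) = -3 + F*√(F² + h²) (R(F, h) = F*√(F² + h²) - 3 = -3 + F*√(F² + h²))
w(Q) = (1 + Q)*(-3 - 5*√29) (w(Q) = (Q + 1)*(-3 - 5*√((-5)² + 2²)) = (1 + Q)*(-3 - 5*√(25 + 4)) = (1 + Q)*(-3 - 5*√29))
w(-53) - 260*36 = -(1 - 53)*(3 + 5*√29) - 260*36 = -1*(-52)*(3 + 5*√29) - 1*9360 = (156 + 260*√29) - 9360 = -9204 + 260*√29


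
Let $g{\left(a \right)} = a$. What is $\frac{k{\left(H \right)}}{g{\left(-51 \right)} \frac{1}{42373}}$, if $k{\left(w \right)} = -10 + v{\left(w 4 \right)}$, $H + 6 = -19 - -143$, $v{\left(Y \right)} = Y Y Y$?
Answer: $- \frac{1485230684058}{17} \approx -8.7367 \cdot 10^{10}$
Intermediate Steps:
$v{\left(Y \right)} = Y^{3}$ ($v{\left(Y \right)} = Y^{2} Y = Y^{3}$)
$H = 118$ ($H = -6 - -124 = -6 + \left(-19 + 143\right) = -6 + 124 = 118$)
$k{\left(w \right)} = -10 + 64 w^{3}$ ($k{\left(w \right)} = -10 + \left(w 4\right)^{3} = -10 + \left(4 w\right)^{3} = -10 + 64 w^{3}$)
$\frac{k{\left(H \right)}}{g{\left(-51 \right)} \frac{1}{42373}} = \frac{-10 + 64 \cdot 118^{3}}{\left(-51\right) \frac{1}{42373}} = \frac{-10 + 64 \cdot 1643032}{\left(-51\right) \frac{1}{42373}} = \frac{-10 + 105154048}{- \frac{51}{42373}} = 105154038 \left(- \frac{42373}{51}\right) = - \frac{1485230684058}{17}$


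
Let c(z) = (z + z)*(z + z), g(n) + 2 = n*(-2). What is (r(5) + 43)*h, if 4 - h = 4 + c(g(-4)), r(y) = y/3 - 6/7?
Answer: -44160/7 ≈ -6308.6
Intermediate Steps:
g(n) = -2 - 2*n (g(n) = -2 + n*(-2) = -2 - 2*n)
c(z) = 4*z**2 (c(z) = (2*z)*(2*z) = 4*z**2)
r(y) = -6/7 + y/3 (r(y) = y*(1/3) - 6*1/7 = y/3 - 6/7 = -6/7 + y/3)
h = -144 (h = 4 - (4 + 4*(-2 - 2*(-4))**2) = 4 - (4 + 4*(-2 + 8)**2) = 4 - (4 + 4*6**2) = 4 - (4 + 4*36) = 4 - (4 + 144) = 4 - 1*148 = 4 - 148 = -144)
(r(5) + 43)*h = ((-6/7 + (1/3)*5) + 43)*(-144) = ((-6/7 + 5/3) + 43)*(-144) = (17/21 + 43)*(-144) = (920/21)*(-144) = -44160/7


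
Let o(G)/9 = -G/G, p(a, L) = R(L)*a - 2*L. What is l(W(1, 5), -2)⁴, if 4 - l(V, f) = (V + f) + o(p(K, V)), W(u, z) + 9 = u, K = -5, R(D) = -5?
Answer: 279841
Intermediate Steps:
W(u, z) = -9 + u
p(a, L) = -5*a - 2*L
o(G) = -9 (o(G) = 9*(-G/G) = 9*(-1*1) = 9*(-1) = -9)
l(V, f) = 13 - V - f (l(V, f) = 4 - ((V + f) - 9) = 4 - (-9 + V + f) = 4 + (9 - V - f) = 13 - V - f)
l(W(1, 5), -2)⁴ = (13 - (-9 + 1) - 1*(-2))⁴ = (13 - 1*(-8) + 2)⁴ = (13 + 8 + 2)⁴ = 23⁴ = 279841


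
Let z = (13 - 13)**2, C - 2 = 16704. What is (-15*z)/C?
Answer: 0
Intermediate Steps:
C = 16706 (C = 2 + 16704 = 16706)
z = 0 (z = 0**2 = 0)
(-15*z)/C = -15*0/16706 = 0*(1/16706) = 0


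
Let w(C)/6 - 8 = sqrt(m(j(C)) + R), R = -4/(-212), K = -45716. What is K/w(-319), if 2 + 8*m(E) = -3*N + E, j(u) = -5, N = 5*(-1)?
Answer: -4845896/5007 + 11429*sqrt(318)/1669 ≈ -845.71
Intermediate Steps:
N = -5
R = 1/53 (R = -4*(-1/212) = 1/53 ≈ 0.018868)
m(E) = 13/8 + E/8 (m(E) = -1/4 + (-3*(-5) + E)/8 = -1/4 + (15 + E)/8 = -1/4 + (15/8 + E/8) = 13/8 + E/8)
w(C) = 48 + 18*sqrt(318)/53 (w(C) = 48 + 6*sqrt((13/8 + (1/8)*(-5)) + 1/53) = 48 + 6*sqrt((13/8 - 5/8) + 1/53) = 48 + 6*sqrt(1 + 1/53) = 48 + 6*sqrt(54/53) = 48 + 6*(3*sqrt(318)/53) = 48 + 18*sqrt(318)/53)
K/w(-319) = -45716/(48 + 18*sqrt(318)/53)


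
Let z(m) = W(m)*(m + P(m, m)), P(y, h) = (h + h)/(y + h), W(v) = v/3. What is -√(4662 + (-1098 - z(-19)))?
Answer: -5*√138 ≈ -58.737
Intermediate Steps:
W(v) = v/3 (W(v) = v*(⅓) = v/3)
P(y, h) = 2*h/(h + y) (P(y, h) = (2*h)/(h + y) = 2*h/(h + y))
z(m) = m*(1 + m)/3 (z(m) = (m/3)*(m + 2*m/(m + m)) = (m/3)*(m + 2*m/((2*m))) = (m/3)*(m + 2*m*(1/(2*m))) = (m/3)*(m + 1) = (m/3)*(1 + m) = m*(1 + m)/3)
-√(4662 + (-1098 - z(-19))) = -√(4662 + (-1098 - (-19)*(1 - 19)/3)) = -√(4662 + (-1098 - (-19)*(-18)/3)) = -√(4662 + (-1098 - 1*114)) = -√(4662 + (-1098 - 114)) = -√(4662 - 1212) = -√3450 = -5*√138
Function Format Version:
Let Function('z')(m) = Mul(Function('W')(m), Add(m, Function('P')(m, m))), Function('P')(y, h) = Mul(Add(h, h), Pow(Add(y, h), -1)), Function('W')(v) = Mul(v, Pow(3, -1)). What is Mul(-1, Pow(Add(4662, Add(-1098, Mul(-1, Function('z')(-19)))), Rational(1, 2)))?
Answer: Mul(-5, Pow(138, Rational(1, 2))) ≈ -58.737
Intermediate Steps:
Function('W')(v) = Mul(Rational(1, 3), v) (Function('W')(v) = Mul(v, Rational(1, 3)) = Mul(Rational(1, 3), v))
Function('P')(y, h) = Mul(2, h, Pow(Add(h, y), -1)) (Function('P')(y, h) = Mul(Mul(2, h), Pow(Add(h, y), -1)) = Mul(2, h, Pow(Add(h, y), -1)))
Function('z')(m) = Mul(Rational(1, 3), m, Add(1, m)) (Function('z')(m) = Mul(Mul(Rational(1, 3), m), Add(m, Mul(2, m, Pow(Add(m, m), -1)))) = Mul(Mul(Rational(1, 3), m), Add(m, Mul(2, m, Pow(Mul(2, m), -1)))) = Mul(Mul(Rational(1, 3), m), Add(m, Mul(2, m, Mul(Rational(1, 2), Pow(m, -1))))) = Mul(Mul(Rational(1, 3), m), Add(m, 1)) = Mul(Mul(Rational(1, 3), m), Add(1, m)) = Mul(Rational(1, 3), m, Add(1, m)))
Mul(-1, Pow(Add(4662, Add(-1098, Mul(-1, Function('z')(-19)))), Rational(1, 2))) = Mul(-1, Pow(Add(4662, Add(-1098, Mul(-1, Mul(Rational(1, 3), -19, Add(1, -19))))), Rational(1, 2))) = Mul(-1, Pow(Add(4662, Add(-1098, Mul(-1, Mul(Rational(1, 3), -19, -18)))), Rational(1, 2))) = Mul(-1, Pow(Add(4662, Add(-1098, Mul(-1, 114))), Rational(1, 2))) = Mul(-1, Pow(Add(4662, Add(-1098, -114)), Rational(1, 2))) = Mul(-1, Pow(Add(4662, -1212), Rational(1, 2))) = Mul(-1, Pow(3450, Rational(1, 2))) = Mul(-1, Mul(5, Pow(138, Rational(1, 2)))) = Mul(-5, Pow(138, Rational(1, 2)))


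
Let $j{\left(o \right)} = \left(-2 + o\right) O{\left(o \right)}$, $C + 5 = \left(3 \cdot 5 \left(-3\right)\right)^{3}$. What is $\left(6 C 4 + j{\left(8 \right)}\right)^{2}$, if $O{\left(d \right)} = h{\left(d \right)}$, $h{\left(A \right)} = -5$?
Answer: $4783625122500$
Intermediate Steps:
$O{\left(d \right)} = -5$
$C = -91130$ ($C = -5 + \left(3 \cdot 5 \left(-3\right)\right)^{3} = -5 + \left(15 \left(-3\right)\right)^{3} = -5 + \left(-45\right)^{3} = -5 - 91125 = -91130$)
$j{\left(o \right)} = 10 - 5 o$ ($j{\left(o \right)} = \left(-2 + o\right) \left(-5\right) = 10 - 5 o$)
$\left(6 C 4 + j{\left(8 \right)}\right)^{2} = \left(6 \left(-91130\right) 4 + \left(10 - 40\right)\right)^{2} = \left(\left(-546780\right) 4 + \left(10 - 40\right)\right)^{2} = \left(-2187120 - 30\right)^{2} = \left(-2187150\right)^{2} = 4783625122500$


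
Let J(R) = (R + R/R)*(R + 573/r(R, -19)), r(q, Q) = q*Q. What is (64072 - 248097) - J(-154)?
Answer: -607311893/2926 ≈ -2.0756e+5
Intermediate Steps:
r(q, Q) = Q*q
J(R) = (1 + R)*(R - 573/(19*R)) (J(R) = (R + R/R)*(R + 573/((-19*R))) = (R + 1)*(R + 573*(-1/(19*R))) = (1 + R)*(R - 573/(19*R)))
(64072 - 248097) - J(-154) = (64072 - 248097) - (-573/19 - 154 + (-154)**2 - 573/19/(-154)) = -184025 - (-573/19 - 154 + 23716 - 573/19*(-1/154)) = -184025 - (-573/19 - 154 + 23716 + 573/2926) = -184025 - 1*68854743/2926 = -184025 - 68854743/2926 = -607311893/2926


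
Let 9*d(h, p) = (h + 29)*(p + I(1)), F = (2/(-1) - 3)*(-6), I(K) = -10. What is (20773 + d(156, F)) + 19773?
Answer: 368614/9 ≈ 40957.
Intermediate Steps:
F = 30 (F = (2*(-1) - 3)*(-6) = (-2 - 3)*(-6) = -5*(-6) = 30)
d(h, p) = (-10 + p)*(29 + h)/9 (d(h, p) = ((h + 29)*(p - 10))/9 = ((29 + h)*(-10 + p))/9 = ((-10 + p)*(29 + h))/9 = (-10 + p)*(29 + h)/9)
(20773 + d(156, F)) + 19773 = (20773 + (-290/9 - 10/9*156 + (29/9)*30 + (⅑)*156*30)) + 19773 = (20773 + (-290/9 - 520/3 + 290/3 + 520)) + 19773 = (20773 + 3700/9) + 19773 = 190657/9 + 19773 = 368614/9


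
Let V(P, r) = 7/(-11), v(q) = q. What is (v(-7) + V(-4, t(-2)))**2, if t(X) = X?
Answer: 7056/121 ≈ 58.314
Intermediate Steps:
V(P, r) = -7/11 (V(P, r) = 7*(-1/11) = -7/11)
(v(-7) + V(-4, t(-2)))**2 = (-7 - 7/11)**2 = (-84/11)**2 = 7056/121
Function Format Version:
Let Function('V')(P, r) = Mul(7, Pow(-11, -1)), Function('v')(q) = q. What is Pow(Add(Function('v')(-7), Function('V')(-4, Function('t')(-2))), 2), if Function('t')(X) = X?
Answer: Rational(7056, 121) ≈ 58.314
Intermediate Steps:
Function('V')(P, r) = Rational(-7, 11) (Function('V')(P, r) = Mul(7, Rational(-1, 11)) = Rational(-7, 11))
Pow(Add(Function('v')(-7), Function('V')(-4, Function('t')(-2))), 2) = Pow(Add(-7, Rational(-7, 11)), 2) = Pow(Rational(-84, 11), 2) = Rational(7056, 121)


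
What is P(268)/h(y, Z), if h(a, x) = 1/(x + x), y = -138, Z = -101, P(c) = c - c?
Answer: 0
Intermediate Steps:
P(c) = 0
h(a, x) = 1/(2*x)
P(268)/h(y, Z) = 0/(((½)/(-101))) = 0/(((½)*(-1/101))) = 0/(-1/202) = 0*(-202) = 0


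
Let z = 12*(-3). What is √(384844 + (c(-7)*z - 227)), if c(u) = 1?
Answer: √384581 ≈ 620.15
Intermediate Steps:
z = -36
√(384844 + (c(-7)*z - 227)) = √(384844 + (1*(-36) - 227)) = √(384844 + (-36 - 227)) = √(384844 - 263) = √384581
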